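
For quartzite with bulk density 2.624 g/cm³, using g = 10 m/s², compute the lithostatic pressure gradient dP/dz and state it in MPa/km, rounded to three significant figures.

26.2 MPa/km

dP/dz = ρg = 2624 kg/m³ × 10 m/s² = 26240 Pa/m
= 26240 Pa/m × (1 MPa/km / 1000.0 Pa/m) = 26.240 MPa/km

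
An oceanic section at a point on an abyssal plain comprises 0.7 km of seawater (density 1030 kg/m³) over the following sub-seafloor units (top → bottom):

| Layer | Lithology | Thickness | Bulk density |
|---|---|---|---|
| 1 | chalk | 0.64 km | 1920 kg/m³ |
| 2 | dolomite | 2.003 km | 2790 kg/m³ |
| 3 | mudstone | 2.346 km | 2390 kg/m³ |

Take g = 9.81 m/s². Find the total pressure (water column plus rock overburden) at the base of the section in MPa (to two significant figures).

130 MPa

seawater: 1030 kg/m³ × 9.81 m/s² × 700 m = 7.073×10^6 Pa = 7.073 MPa
chalk: 1920 kg/m³ × 9.81 m/s² × 640 m = 1.205×10^7 Pa = 12.05 MPa
dolomite: 2790 kg/m³ × 9.81 m/s² × 2003 m = 5.482×10^7 Pa = 54.82 MPa
mudstone: 2390 kg/m³ × 9.81 m/s² × 2346 m = 5.500×10^7 Pa = 55.00 MPa
Total = 7.073 + 12.05 + 54.82 + 55.00 = 128.95 MPa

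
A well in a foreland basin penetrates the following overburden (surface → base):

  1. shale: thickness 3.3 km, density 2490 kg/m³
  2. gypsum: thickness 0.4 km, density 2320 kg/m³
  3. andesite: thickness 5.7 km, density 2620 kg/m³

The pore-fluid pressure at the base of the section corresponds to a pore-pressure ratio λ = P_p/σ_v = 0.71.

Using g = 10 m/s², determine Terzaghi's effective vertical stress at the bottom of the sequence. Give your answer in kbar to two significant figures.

0.70 kbar

Overburden (lithostatic) stress σ_v:
shale: 2490 kg/m³ × 10 m/s² × 3300 m = 8.217×10^7 Pa = 82.17 MPa
gypsum: 2320 kg/m³ × 10 m/s² × 400 m = 9.280×10^6 Pa = 9.280 MPa
andesite: 2620 kg/m³ × 10 m/s² × 5700 m = 1.493×10^8 Pa = 149.3 MPa
Total = 82.17 + 9.280 + 149.3 = 240.79 MPa
Pore pressure P_p = λ·σ_v = 0.71 × 240.8 MPa = 171.0 MPa
Effective stress σ' = σ_v − P_p = 240.8 − 171.0 = 69.829 MPa = 0.69829 kbar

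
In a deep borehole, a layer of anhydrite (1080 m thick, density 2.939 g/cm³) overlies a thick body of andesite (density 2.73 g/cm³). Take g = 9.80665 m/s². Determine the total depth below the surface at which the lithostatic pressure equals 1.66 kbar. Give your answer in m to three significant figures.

6120 m

Pressure at base of upper layers: 2939×9.80665×1080 = 3.113×10^7 Pa = 0.3113 kbar
Remaining pressure to be supplied by andesite: 1.660×10^8 − 3.113×10^7 = 1.349×10^8 Pa
Additional depth in andesite = 1.349×10^8 Pa / (2730 kg/m³ × 9.80665 m/s²) = 5037.8 m
Total depth = 1080 m + 5037.8 m = 6117.8 m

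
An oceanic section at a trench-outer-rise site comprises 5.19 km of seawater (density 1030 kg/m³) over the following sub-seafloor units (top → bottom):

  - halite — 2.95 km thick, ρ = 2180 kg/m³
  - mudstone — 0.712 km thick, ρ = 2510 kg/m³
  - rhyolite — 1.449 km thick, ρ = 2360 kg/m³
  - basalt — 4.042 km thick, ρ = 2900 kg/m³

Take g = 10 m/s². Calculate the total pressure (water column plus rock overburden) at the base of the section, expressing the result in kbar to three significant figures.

2.87 kbar

seawater: 1030 kg/m³ × 10 m/s² × 5190 m = 5.346×10^7 Pa = 0.5346 kbar
halite: 2180 kg/m³ × 10 m/s² × 2950 m = 6.431×10^7 Pa = 0.6431 kbar
mudstone: 2510 kg/m³ × 10 m/s² × 712 m = 1.787×10^7 Pa = 0.1787 kbar
rhyolite: 2360 kg/m³ × 10 m/s² × 1449 m = 3.420×10^7 Pa = 0.3420 kbar
basalt: 2900 kg/m³ × 10 m/s² × 4042 m = 1.172×10^8 Pa = 1.172 kbar
Total = 0.5346 + 0.6431 + 0.1787 + 0.3420 + 1.172 = 2.8705 kbar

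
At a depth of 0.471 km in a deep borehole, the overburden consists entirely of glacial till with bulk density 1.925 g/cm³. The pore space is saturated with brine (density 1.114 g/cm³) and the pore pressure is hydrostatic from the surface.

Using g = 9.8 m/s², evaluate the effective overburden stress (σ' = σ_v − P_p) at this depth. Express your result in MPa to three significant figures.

3.74 MPa

Overburden (lithostatic) stress σ_v:
glacial till: 1925 kg/m³ × 9.8 m/s² × 471 m = 8.885×10^6 Pa = 8.885 MPa
Pore pressure P_p = 1114 kg/m³ × 9.8 m/s² × 471 m = 5.142×10^6 Pa = 5.142 MPa
Effective stress σ' = σ_v − P_p = 8.885 − 5.142 = 3.7434 MPa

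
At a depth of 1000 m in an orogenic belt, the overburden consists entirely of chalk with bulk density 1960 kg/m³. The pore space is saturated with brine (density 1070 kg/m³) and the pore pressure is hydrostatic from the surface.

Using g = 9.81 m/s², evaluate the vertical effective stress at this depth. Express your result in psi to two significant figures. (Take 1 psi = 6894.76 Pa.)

1300 psi

Overburden (lithostatic) stress σ_v:
chalk: 1960 kg/m³ × 9.81 m/s² × 1000 m = 1.923×10^7 Pa = 19.23 MPa
Pore pressure P_p = 1070 kg/m³ × 9.81 m/s² × 1000 m = 1.050×10^7 Pa = 10.50 MPa
Effective stress σ' = σ_v − P_p = 19.23 − 10.50 = 8.7309 MPa = 1266.3 psi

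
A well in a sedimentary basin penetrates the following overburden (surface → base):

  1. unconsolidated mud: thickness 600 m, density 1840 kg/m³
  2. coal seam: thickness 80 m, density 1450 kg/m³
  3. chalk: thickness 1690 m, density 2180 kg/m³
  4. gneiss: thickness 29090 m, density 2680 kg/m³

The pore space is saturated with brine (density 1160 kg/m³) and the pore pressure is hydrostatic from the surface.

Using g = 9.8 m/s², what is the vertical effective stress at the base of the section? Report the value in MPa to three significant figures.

454 MPa

Overburden (lithostatic) stress σ_v:
unconsolidated mud: 1840 kg/m³ × 9.8 m/s² × 600 m = 1.082×10^7 Pa = 10.82 MPa
coal seam: 1450 kg/m³ × 9.8 m/s² × 80 m = 1.137×10^6 Pa = 1.137 MPa
chalk: 2180 kg/m³ × 9.8 m/s² × 1690 m = 3.611×10^7 Pa = 36.11 MPa
gneiss: 2680 kg/m³ × 9.8 m/s² × 29090 m = 7.640×10^8 Pa = 764.0 MPa
Total = 10.82 + 1.137 + 36.11 + 764.0 = 812.08 MPa
Pore pressure P_p = 1160 kg/m³ × 9.8 m/s² × 31460 m = 3.576×10^8 Pa = 357.6 MPa
Effective stress σ' = σ_v − P_p = 812.1 − 357.6 = 454.44 MPa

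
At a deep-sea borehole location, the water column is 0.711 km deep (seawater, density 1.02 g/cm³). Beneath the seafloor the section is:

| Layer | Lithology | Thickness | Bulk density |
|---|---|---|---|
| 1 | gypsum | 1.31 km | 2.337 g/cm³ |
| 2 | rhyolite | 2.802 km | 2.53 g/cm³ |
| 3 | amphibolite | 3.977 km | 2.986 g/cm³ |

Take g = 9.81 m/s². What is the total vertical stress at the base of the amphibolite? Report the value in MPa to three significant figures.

seawater: 1020 kg/m³ × 9.81 m/s² × 711 m = 7.114×10^6 Pa = 7.114 MPa
gypsum: 2337 kg/m³ × 9.81 m/s² × 1310 m = 3.003×10^7 Pa = 30.03 MPa
rhyolite: 2530 kg/m³ × 9.81 m/s² × 2802 m = 6.954×10^7 Pa = 69.54 MPa
amphibolite: 2986 kg/m³ × 9.81 m/s² × 3977 m = 1.165×10^8 Pa = 116.5 MPa
Total = 7.114 + 30.03 + 69.54 + 116.5 = 223.19 MPa

223 MPa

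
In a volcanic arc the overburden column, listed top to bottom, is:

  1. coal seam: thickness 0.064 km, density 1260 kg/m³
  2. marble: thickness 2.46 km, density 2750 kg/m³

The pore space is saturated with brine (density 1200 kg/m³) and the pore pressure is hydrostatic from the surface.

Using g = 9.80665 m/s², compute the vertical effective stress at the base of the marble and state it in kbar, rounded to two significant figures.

Overburden (lithostatic) stress σ_v:
coal seam: 1260 kg/m³ × 9.80665 m/s² × 64 m = 7.908×10^5 Pa = 0.7908 MPa
marble: 2750 kg/m³ × 9.80665 m/s² × 2460 m = 6.634×10^7 Pa = 66.34 MPa
Total = 0.7908 + 66.34 = 67.133 MPa
Pore pressure P_p = 1200 kg/m³ × 9.80665 m/s² × 2524 m = 2.970×10^7 Pa = 29.70 MPa
Effective stress σ' = σ_v − P_p = 67.13 − 29.70 = 37.430 MPa = 0.37430 kbar

0.37 kbar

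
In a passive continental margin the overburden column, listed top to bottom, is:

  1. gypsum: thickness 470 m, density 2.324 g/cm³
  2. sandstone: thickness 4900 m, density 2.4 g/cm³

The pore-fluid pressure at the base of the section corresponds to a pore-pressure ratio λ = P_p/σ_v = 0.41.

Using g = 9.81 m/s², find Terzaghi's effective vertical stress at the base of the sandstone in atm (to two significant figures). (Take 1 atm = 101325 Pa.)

730 atm

Overburden (lithostatic) stress σ_v:
gypsum: 2324 kg/m³ × 9.81 m/s² × 470 m = 1.072×10^7 Pa = 10.72 MPa
sandstone: 2400 kg/m³ × 9.81 m/s² × 4900 m = 1.154×10^8 Pa = 115.4 MPa
Total = 10.72 + 115.4 = 126.08 MPa
Pore pressure P_p = λ·σ_v = 0.41 × 126.1 MPa = 51.69 MPa
Effective stress σ' = σ_v − P_p = 126.1 − 51.69 = 74.388 MPa = 734.15 atm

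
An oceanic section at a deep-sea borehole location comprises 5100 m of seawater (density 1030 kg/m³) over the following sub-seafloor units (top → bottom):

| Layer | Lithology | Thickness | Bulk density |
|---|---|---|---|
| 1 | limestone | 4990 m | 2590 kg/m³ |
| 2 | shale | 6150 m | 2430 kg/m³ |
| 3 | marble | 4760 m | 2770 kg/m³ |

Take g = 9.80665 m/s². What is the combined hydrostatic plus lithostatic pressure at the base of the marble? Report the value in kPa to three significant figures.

454000 kPa

seawater: 1030 kg/m³ × 9.80665 m/s² × 5100 m = 5.151×10^7 Pa = 51514 kPa
limestone: 2590 kg/m³ × 9.80665 m/s² × 4990 m = 1.267×10^8 Pa = 1.267×10^5 kPa
shale: 2430 kg/m³ × 9.80665 m/s² × 6150 m = 1.466×10^8 Pa = 1.466×10^5 kPa
marble: 2770 kg/m³ × 9.80665 m/s² × 4760 m = 1.293×10^8 Pa = 1.293×10^5 kPa
Total = 51514 + 1.267×10^5 + 1.466×10^5 + 1.293×10^5 = 4.5411×10^5 kPa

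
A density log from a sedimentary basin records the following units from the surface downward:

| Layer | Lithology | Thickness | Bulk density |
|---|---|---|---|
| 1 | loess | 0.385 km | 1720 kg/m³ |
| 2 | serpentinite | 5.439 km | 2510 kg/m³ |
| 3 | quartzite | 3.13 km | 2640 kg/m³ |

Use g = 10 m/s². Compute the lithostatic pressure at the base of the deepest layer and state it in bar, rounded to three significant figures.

loess: 1720 kg/m³ × 10 m/s² × 385 m = 6.622×10^6 Pa = 66.22 bar
serpentinite: 2510 kg/m³ × 10 m/s² × 5439 m = 1.365×10^8 Pa = 1365 bar
quartzite: 2640 kg/m³ × 10 m/s² × 3130 m = 8.263×10^7 Pa = 826.3 bar
Total = 66.22 + 1365 + 826.3 = 2257.7 bar

2260 bar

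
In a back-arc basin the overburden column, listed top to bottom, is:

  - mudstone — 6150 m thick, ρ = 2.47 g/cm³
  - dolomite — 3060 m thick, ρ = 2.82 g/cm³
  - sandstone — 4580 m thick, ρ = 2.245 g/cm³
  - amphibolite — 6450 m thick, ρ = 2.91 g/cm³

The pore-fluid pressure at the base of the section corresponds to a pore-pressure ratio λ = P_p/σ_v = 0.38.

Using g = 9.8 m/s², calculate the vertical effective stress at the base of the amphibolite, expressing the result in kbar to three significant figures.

3.21 kbar

Overburden (lithostatic) stress σ_v:
mudstone: 2470 kg/m³ × 9.8 m/s² × 6150 m = 1.489×10^8 Pa = 148.9 MPa
dolomite: 2820 kg/m³ × 9.8 m/s² × 3060 m = 8.457×10^7 Pa = 84.57 MPa
sandstone: 2245 kg/m³ × 9.8 m/s² × 4580 m = 1.008×10^8 Pa = 100.8 MPa
amphibolite: 2910 kg/m³ × 9.8 m/s² × 6450 m = 1.839×10^8 Pa = 183.9 MPa
Total = 148.9 + 84.57 + 100.8 + 183.9 = 518.14 MPa
Pore pressure P_p = λ·σ_v = 0.38 × 518.1 MPa = 196.9 MPa
Effective stress σ' = σ_v − P_p = 518.1 − 196.9 = 321.25 MPa = 3.2125 kbar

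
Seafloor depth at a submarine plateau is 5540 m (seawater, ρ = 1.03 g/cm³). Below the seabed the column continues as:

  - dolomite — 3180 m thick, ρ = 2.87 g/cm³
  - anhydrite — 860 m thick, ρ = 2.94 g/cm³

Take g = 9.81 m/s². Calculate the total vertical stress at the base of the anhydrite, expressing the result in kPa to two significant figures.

170000 kPa

seawater: 1030 kg/m³ × 9.81 m/s² × 5540 m = 5.598×10^7 Pa = 55978 kPa
dolomite: 2870 kg/m³ × 9.81 m/s² × 3180 m = 8.953×10^7 Pa = 89532 kPa
anhydrite: 2940 kg/m³ × 9.81 m/s² × 860 m = 2.480×10^7 Pa = 24804 kPa
Total = 55978 + 89532 + 24804 = 1.7031×10^5 kPa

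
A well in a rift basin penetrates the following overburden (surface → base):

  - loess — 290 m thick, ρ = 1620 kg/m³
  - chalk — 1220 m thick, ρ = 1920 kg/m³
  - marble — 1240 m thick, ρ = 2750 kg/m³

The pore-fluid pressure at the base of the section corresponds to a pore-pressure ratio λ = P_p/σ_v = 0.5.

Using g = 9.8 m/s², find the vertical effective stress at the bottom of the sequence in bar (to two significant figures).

Overburden (lithostatic) stress σ_v:
loess: 1620 kg/m³ × 9.8 m/s² × 290 m = 4.604×10^6 Pa = 4.604 MPa
chalk: 1920 kg/m³ × 9.8 m/s² × 1220 m = 2.296×10^7 Pa = 22.96 MPa
marble: 2750 kg/m³ × 9.8 m/s² × 1240 m = 3.342×10^7 Pa = 33.42 MPa
Total = 4.604 + 22.96 + 33.42 = 60.978 MPa
Pore pressure P_p = λ·σ_v = 0.5 × 60.98 MPa = 30.49 MPa
Effective stress σ' = σ_v − P_p = 60.98 − 30.49 = 30.489 MPa = 304.89 bar

300 bar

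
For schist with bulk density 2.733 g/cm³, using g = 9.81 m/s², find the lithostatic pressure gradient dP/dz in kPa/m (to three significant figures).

26.8 kPa/m

dP/dz = ρg = 2733 kg/m³ × 9.81 m/s² = 26811 Pa/m
= 26811 Pa/m × (1 kPa/m / 1000.0 Pa/m) = 26.811 kPa/m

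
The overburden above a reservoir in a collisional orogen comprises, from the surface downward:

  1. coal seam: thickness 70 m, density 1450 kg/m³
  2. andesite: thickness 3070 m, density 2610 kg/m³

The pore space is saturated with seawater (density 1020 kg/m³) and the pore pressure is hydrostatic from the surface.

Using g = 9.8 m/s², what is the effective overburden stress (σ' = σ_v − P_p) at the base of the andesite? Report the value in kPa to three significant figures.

Overburden (lithostatic) stress σ_v:
coal seam: 1450 kg/m³ × 9.8 m/s² × 70 m = 9.947×10^5 Pa = 0.9947 MPa
andesite: 2610 kg/m³ × 9.8 m/s² × 3070 m = 7.852×10^7 Pa = 78.52 MPa
Total = 0.9947 + 78.52 = 79.519 MPa
Pore pressure P_p = 1020 kg/m³ × 9.8 m/s² × 3140 m = 3.139×10^7 Pa = 31.39 MPa
Effective stress σ' = σ_v − P_p = 79.52 − 31.39 = 48.132 MPa = 48132 kPa

48100 kPa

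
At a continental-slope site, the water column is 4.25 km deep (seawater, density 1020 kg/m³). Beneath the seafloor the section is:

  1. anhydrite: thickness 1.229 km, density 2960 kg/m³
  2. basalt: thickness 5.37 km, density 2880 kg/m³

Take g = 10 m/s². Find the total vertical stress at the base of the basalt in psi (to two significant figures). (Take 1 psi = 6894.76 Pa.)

34000 psi

seawater: 1020 kg/m³ × 10 m/s² × 4250 m = 4.335×10^7 Pa = 6287 psi
anhydrite: 2960 kg/m³ × 10 m/s² × 1229 m = 3.638×10^7 Pa = 5276 psi
basalt: 2880 kg/m³ × 10 m/s² × 5370 m = 1.547×10^8 Pa = 22431 psi
Total = 6287 + 5276 + 22431 = 33995 psi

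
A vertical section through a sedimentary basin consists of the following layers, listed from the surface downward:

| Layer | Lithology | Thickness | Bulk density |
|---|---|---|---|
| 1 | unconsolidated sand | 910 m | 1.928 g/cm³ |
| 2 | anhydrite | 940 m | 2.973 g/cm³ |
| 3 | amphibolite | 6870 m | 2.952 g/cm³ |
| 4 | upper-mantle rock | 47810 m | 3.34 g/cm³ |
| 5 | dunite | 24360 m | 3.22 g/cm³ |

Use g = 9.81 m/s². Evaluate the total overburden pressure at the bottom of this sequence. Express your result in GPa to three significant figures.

2.58 GPa

unconsolidated sand: 1928 kg/m³ × 9.81 m/s² × 910 m = 1.721×10^7 Pa = 0.01721 GPa
anhydrite: 2973 kg/m³ × 9.81 m/s² × 940 m = 2.742×10^7 Pa = 0.02742 GPa
amphibolite: 2952 kg/m³ × 9.81 m/s² × 6870 m = 1.989×10^8 Pa = 0.1989 GPa
upper-mantle rock: 3340 kg/m³ × 9.81 m/s² × 47810 m = 1.567×10^9 Pa = 1.567 GPa
dunite: 3220 kg/m³ × 9.81 m/s² × 24360 m = 7.695×10^8 Pa = 0.7695 GPa
Total = 0.01721 + 0.02742 + 0.1989 + 1.567 + 0.7695 = 2.5796 GPa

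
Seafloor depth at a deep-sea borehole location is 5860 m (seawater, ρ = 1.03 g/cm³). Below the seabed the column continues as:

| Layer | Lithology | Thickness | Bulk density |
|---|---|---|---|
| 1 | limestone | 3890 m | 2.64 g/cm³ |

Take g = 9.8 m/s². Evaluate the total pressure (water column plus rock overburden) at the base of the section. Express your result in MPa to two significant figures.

seawater: 1030 kg/m³ × 9.8 m/s² × 5860 m = 5.915×10^7 Pa = 59.15 MPa
limestone: 2640 kg/m³ × 9.8 m/s² × 3890 m = 1.006×10^8 Pa = 100.6 MPa
Total = 59.15 + 100.6 = 159.79 MPa

160 MPa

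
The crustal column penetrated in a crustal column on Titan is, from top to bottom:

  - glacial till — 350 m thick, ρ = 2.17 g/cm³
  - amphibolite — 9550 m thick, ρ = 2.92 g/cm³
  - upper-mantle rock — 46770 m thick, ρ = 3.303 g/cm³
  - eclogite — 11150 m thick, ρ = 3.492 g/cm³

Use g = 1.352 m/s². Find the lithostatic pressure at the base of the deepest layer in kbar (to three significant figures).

glacial till: 2170 kg/m³ × 1.352 m/s² × 350 m = 1.027×10^6 Pa = 0.01027 kbar
amphibolite: 2920 kg/m³ × 1.352 m/s² × 9550 m = 3.770×10^7 Pa = 0.3770 kbar
upper-mantle rock: 3303 kg/m³ × 1.352 m/s² × 46770 m = 2.089×10^8 Pa = 2.089 kbar
eclogite: 3492 kg/m³ × 1.352 m/s² × 11150 m = 5.264×10^7 Pa = 0.5264 kbar
Total = 0.01027 + 0.3770 + 2.089 + 0.5264 = 3.0023 kbar

3.00 kbar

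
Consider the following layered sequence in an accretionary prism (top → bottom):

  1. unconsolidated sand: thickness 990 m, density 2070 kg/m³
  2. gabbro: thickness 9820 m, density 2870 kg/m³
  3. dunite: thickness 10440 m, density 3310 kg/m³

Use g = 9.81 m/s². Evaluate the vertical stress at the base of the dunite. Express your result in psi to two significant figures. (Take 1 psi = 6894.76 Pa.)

unconsolidated sand: 2070 kg/m³ × 9.81 m/s² × 990 m = 2.010×10^7 Pa = 2916 psi
gabbro: 2870 kg/m³ × 9.81 m/s² × 9820 m = 2.765×10^8 Pa = 40100 psi
dunite: 3310 kg/m³ × 9.81 m/s² × 10440 m = 3.390×10^8 Pa = 49168 psi
Total = 2916 + 40100 + 49168 = 92183 psi

92000 psi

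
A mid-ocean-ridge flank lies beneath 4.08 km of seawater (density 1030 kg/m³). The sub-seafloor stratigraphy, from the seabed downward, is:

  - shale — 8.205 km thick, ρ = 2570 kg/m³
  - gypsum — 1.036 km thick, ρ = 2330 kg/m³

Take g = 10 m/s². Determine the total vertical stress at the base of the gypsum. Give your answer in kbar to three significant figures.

seawater: 1030 kg/m³ × 10 m/s² × 4080 m = 4.202×10^7 Pa = 0.4202 kbar
shale: 2570 kg/m³ × 10 m/s² × 8205 m = 2.109×10^8 Pa = 2.109 kbar
gypsum: 2330 kg/m³ × 10 m/s² × 1036 m = 2.414×10^7 Pa = 0.2414 kbar
Total = 0.4202 + 2.109 + 0.2414 = 2.7703 kbar

2.77 kbar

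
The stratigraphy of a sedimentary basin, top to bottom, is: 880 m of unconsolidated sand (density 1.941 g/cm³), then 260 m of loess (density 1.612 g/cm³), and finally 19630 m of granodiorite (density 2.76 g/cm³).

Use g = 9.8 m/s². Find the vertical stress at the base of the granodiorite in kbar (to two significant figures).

unconsolidated sand: 1941 kg/m³ × 9.8 m/s² × 880 m = 1.674×10^7 Pa = 0.1674 kbar
loess: 1612 kg/m³ × 9.8 m/s² × 260 m = 4.107×10^6 Pa = 0.04107 kbar
granodiorite: 2760 kg/m³ × 9.8 m/s² × 19630 m = 5.310×10^8 Pa = 5.310 kbar
Total = 0.1674 + 0.04107 + 5.310 = 5.5180 kbar

5.5 kbar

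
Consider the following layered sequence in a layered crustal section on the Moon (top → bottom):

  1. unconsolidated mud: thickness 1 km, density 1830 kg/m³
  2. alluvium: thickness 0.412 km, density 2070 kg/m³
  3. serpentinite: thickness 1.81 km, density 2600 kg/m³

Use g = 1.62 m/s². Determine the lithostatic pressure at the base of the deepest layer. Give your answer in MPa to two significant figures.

unconsolidated mud: 1830 kg/m³ × 1.62 m/s² × 1000 m = 2.965×10^6 Pa = 2.965 MPa
alluvium: 2070 kg/m³ × 1.62 m/s² × 412 m = 1.382×10^6 Pa = 1.382 MPa
serpentinite: 2600 kg/m³ × 1.62 m/s² × 1810 m = 7.624×10^6 Pa = 7.624 MPa
Total = 2.965 + 1.382 + 7.624 = 11.970 MPa

12 MPa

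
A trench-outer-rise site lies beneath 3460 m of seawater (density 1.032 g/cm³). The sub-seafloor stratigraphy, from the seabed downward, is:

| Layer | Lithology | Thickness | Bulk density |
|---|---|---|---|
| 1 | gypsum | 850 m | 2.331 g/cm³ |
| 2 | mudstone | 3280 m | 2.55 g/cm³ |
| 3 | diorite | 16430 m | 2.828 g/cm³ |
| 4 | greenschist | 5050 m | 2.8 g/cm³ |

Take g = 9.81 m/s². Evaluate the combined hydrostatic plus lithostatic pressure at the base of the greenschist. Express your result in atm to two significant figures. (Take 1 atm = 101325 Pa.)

seawater: 1032 kg/m³ × 9.81 m/s² × 3460 m = 3.503×10^7 Pa = 345.7 atm
gypsum: 2331 kg/m³ × 9.81 m/s² × 850 m = 1.944×10^7 Pa = 191.8 atm
mudstone: 2550 kg/m³ × 9.81 m/s² × 3280 m = 8.205×10^7 Pa = 809.8 atm
diorite: 2828 kg/m³ × 9.81 m/s² × 16430 m = 4.558×10^8 Pa = 4499 atm
greenschist: 2800 kg/m³ × 9.81 m/s² × 5050 m = 1.387×10^8 Pa = 1369 atm
Total = 345.7 + 191.8 + 809.8 + 4499 + 1369 = 7214.8 atm

7200 atm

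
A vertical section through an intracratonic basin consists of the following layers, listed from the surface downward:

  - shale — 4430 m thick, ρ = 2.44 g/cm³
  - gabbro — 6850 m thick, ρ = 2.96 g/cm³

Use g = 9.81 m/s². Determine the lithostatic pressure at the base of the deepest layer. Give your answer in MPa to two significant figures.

shale: 2440 kg/m³ × 9.81 m/s² × 4430 m = 1.060×10^8 Pa = 106.0 MPa
gabbro: 2960 kg/m³ × 9.81 m/s² × 6850 m = 1.989×10^8 Pa = 198.9 MPa
Total = 106.0 + 198.9 = 304.95 MPa

300 MPa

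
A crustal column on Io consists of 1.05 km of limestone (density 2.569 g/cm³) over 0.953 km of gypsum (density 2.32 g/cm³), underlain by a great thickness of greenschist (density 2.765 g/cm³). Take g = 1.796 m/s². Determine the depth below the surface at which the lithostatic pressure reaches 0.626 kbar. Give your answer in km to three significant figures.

Pressure at base of upper layers: 2569×1.796×1050 + 2320×1.796×953 = 8.816×10^6 Pa = 0.08816 kbar
Remaining pressure to be supplied by greenschist: 6.260×10^7 − 8.816×10^6 = 5.378×10^7 Pa
Additional depth in greenschist = 5.378×10^7 Pa / (2765 kg/m³ × 1.796 m/s²) = 10831 m
Total depth = 2003 m + 10831 m = 12834 m
= 12.834 km

12.8 km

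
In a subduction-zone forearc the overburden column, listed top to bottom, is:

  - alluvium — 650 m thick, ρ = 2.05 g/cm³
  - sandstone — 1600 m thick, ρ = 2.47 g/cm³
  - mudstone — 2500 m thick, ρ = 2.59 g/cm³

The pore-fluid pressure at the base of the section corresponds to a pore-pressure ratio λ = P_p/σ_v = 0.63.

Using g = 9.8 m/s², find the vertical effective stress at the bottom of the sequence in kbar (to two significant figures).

Overburden (lithostatic) stress σ_v:
alluvium: 2050 kg/m³ × 9.8 m/s² × 650 m = 1.306×10^7 Pa = 13.06 MPa
sandstone: 2470 kg/m³ × 9.8 m/s² × 1600 m = 3.873×10^7 Pa = 38.73 MPa
mudstone: 2590 kg/m³ × 9.8 m/s² × 2500 m = 6.346×10^7 Pa = 63.46 MPa
Total = 13.06 + 38.73 + 63.46 = 115.24 MPa
Pore pressure P_p = λ·σ_v = 0.63 × 115.2 MPa = 72.60 MPa
Effective stress σ' = σ_v − P_p = 115.2 − 72.60 = 42.640 MPa = 0.42640 kbar

0.43 kbar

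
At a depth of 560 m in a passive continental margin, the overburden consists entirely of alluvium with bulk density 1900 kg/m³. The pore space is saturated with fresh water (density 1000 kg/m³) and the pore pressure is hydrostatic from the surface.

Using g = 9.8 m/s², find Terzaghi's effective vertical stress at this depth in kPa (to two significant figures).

4900 kPa

Overburden (lithostatic) stress σ_v:
alluvium: 1900 kg/m³ × 9.8 m/s² × 560 m = 1.043×10^7 Pa = 10.43 MPa
Pore pressure P_p = 1000 kg/m³ × 9.8 m/s² × 560 m = 5.488×10^6 Pa = 5.488 MPa
Effective stress σ' = σ_v − P_p = 10.43 − 5.488 = 4.9392 MPa = 4939.2 kPa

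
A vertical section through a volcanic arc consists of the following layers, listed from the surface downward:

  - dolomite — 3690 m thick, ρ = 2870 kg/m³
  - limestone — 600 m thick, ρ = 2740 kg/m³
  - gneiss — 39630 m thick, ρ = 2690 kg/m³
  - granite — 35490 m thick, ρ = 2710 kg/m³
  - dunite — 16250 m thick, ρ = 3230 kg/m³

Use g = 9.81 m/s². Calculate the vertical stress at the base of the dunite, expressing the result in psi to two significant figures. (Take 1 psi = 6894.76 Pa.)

dolomite: 2870 kg/m³ × 9.81 m/s² × 3690 m = 1.039×10^8 Pa = 15068 psi
limestone: 2740 kg/m³ × 9.81 m/s² × 600 m = 1.613×10^7 Pa = 2339 psi
gneiss: 2690 kg/m³ × 9.81 m/s² × 39630 m = 1.046×10^9 Pa = 1.517×10^5 psi
granite: 2710 kg/m³ × 9.81 m/s² × 35490 m = 9.435×10^8 Pa = 1.368×10^5 psi
dunite: 3230 kg/m³ × 9.81 m/s² × 16250 m = 5.149×10^8 Pa = 74680 psi
Total = 15068 + 2339 + 1.517×10^5 + 1.368×10^5 + 74680 = 3.8061×10^5 psi

380000 psi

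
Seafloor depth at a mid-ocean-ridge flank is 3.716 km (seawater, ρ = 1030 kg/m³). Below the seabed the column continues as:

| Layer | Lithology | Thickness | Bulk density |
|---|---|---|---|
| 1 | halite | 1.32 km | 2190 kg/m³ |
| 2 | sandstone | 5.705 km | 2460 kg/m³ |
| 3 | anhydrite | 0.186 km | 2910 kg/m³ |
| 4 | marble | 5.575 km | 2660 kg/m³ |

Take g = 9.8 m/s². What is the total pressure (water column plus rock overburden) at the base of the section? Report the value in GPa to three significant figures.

seawater: 1030 kg/m³ × 9.8 m/s² × 3716 m = 3.751×10^7 Pa = 0.03751 GPa
halite: 2190 kg/m³ × 9.8 m/s² × 1320 m = 2.833×10^7 Pa = 0.02833 GPa
sandstone: 2460 kg/m³ × 9.8 m/s² × 5705 m = 1.375×10^8 Pa = 0.1375 GPa
anhydrite: 2910 kg/m³ × 9.8 m/s² × 186 m = 5.304×10^6 Pa = 5.304×10^-3 GPa
marble: 2660 kg/m³ × 9.8 m/s² × 5575 m = 1.453×10^8 Pa = 0.1453 GPa
Total = 0.03751 + 0.02833 + 0.1375 + 5.304×10^-3 + 0.1453 = 0.35401 GPa

0.354 GPa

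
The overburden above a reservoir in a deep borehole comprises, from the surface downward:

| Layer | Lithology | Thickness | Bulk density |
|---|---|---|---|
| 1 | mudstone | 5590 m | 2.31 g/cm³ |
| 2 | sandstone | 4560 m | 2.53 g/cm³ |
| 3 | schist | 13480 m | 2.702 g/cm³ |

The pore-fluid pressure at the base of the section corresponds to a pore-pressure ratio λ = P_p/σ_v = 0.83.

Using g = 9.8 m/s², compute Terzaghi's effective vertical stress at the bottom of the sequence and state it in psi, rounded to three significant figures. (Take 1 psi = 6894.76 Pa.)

Overburden (lithostatic) stress σ_v:
mudstone: 2310 kg/m³ × 9.8 m/s² × 5590 m = 1.265×10^8 Pa = 126.5 MPa
sandstone: 2530 kg/m³ × 9.8 m/s² × 4560 m = 1.131×10^8 Pa = 113.1 MPa
schist: 2702 kg/m³ × 9.8 m/s² × 13480 m = 3.569×10^8 Pa = 356.9 MPa
Total = 126.5 + 113.1 + 356.9 = 596.55 MPa
Pore pressure P_p = λ·σ_v = 0.83 × 596.6 MPa = 495.1 MPa
Effective stress σ' = σ_v − P_p = 596.6 − 495.1 = 101.41 MPa = 14709 psi

14700 psi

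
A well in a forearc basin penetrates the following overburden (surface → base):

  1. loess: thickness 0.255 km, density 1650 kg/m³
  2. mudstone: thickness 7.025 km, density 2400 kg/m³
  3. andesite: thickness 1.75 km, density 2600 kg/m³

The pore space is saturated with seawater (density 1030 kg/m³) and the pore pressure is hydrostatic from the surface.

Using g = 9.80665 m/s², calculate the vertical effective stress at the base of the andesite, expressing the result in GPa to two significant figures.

Overburden (lithostatic) stress σ_v:
loess: 1650 kg/m³ × 9.80665 m/s² × 255 m = 4.126×10^6 Pa = 4.126 MPa
mudstone: 2400 kg/m³ × 9.80665 m/s² × 7025 m = 1.653×10^8 Pa = 165.3 MPa
andesite: 2600 kg/m³ × 9.80665 m/s² × 1750 m = 4.462×10^7 Pa = 44.62 MPa
Total = 4.126 + 165.3 + 44.62 = 214.09 MPa
Pore pressure P_p = 1030 kg/m³ × 9.80665 m/s² × 9030 m = 9.121×10^7 Pa = 91.21 MPa
Effective stress σ' = σ_v − P_p = 214.1 − 91.21 = 122.88 MPa = 0.12288 GPa

0.12 GPa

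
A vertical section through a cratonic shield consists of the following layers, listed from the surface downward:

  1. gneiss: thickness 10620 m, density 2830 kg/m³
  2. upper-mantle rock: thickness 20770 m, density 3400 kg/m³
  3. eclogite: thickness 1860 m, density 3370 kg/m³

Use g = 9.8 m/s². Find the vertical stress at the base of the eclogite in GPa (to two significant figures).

1.0 GPa

gneiss: 2830 kg/m³ × 9.8 m/s² × 10620 m = 2.945×10^8 Pa = 0.2945 GPa
upper-mantle rock: 3400 kg/m³ × 9.8 m/s² × 20770 m = 6.921×10^8 Pa = 0.6921 GPa
eclogite: 3370 kg/m³ × 9.8 m/s² × 1860 m = 6.143×10^7 Pa = 0.06143 GPa
Total = 0.2945 + 0.6921 + 0.06143 = 1.0480 GPa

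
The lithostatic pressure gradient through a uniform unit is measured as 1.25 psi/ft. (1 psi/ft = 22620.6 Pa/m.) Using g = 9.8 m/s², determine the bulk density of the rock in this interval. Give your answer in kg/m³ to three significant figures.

ρ = (dP/dz)/g = 1.25 psi/ft / 9.8 m/s² = 28276 Pa/m / 9.8 m/s² = 2885.3 kg/m³

2890 kg/m³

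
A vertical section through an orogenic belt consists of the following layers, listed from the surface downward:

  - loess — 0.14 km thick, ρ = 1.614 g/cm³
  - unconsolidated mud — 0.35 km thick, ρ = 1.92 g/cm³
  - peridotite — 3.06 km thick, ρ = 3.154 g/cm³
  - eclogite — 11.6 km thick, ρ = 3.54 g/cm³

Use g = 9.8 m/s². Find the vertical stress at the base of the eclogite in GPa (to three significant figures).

0.506 GPa

loess: 1614 kg/m³ × 9.8 m/s² × 140 m = 2.214×10^6 Pa = 2.214×10^-3 GPa
unconsolidated mud: 1920 kg/m³ × 9.8 m/s² × 350 m = 6.586×10^6 Pa = 6.586×10^-3 GPa
peridotite: 3154 kg/m³ × 9.8 m/s² × 3060 m = 9.458×10^7 Pa = 0.09458 GPa
eclogite: 3540 kg/m³ × 9.8 m/s² × 11600 m = 4.024×10^8 Pa = 0.4024 GPa
Total = 2.214×10^-3 + 6.586×10^-3 + 0.09458 + 0.4024 = 0.50581 GPa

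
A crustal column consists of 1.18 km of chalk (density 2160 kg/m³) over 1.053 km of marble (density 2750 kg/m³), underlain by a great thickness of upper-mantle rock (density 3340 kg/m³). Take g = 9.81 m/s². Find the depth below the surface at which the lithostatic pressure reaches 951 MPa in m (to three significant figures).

29600 m

Pressure at base of upper layers: 2160×9.81×1180 + 2750×9.81×1053 = 5.341×10^7 Pa = 53.41 MPa
Remaining pressure to be supplied by upper-mantle rock: 9.510×10^8 − 5.341×10^7 = 8.976×10^8 Pa
Additional depth in upper-mantle rock = 8.976×10^8 Pa / (3340 kg/m³ × 9.81 m/s²) = 27394 m
Total depth = 2233 m + 27394 m = 29627 m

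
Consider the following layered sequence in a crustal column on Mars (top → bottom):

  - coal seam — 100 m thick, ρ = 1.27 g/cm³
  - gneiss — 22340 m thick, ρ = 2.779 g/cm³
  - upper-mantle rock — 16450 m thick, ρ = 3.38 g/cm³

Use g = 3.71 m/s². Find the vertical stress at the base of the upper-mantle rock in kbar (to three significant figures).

coal seam: 1270 kg/m³ × 3.71 m/s² × 100 m = 4.712×10^5 Pa = 4.712×10^-3 kbar
gneiss: 2779 kg/m³ × 3.71 m/s² × 22340 m = 2.303×10^8 Pa = 2.303 kbar
upper-mantle rock: 3380 kg/m³ × 3.71 m/s² × 16450 m = 2.063×10^8 Pa = 2.063 kbar
Total = 4.712×10^-3 + 2.303 + 2.063 = 4.3708 kbar

4.37 kbar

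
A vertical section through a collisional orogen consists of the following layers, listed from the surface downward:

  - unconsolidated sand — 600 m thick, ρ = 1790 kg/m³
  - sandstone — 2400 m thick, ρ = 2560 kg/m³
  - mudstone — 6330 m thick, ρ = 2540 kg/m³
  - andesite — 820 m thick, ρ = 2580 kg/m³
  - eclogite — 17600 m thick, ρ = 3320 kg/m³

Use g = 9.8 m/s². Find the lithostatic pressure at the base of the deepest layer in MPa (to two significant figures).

unconsolidated sand: 1790 kg/m³ × 9.8 m/s² × 600 m = 1.053×10^7 Pa = 10.53 MPa
sandstone: 2560 kg/m³ × 9.8 m/s² × 2400 m = 6.021×10^7 Pa = 60.21 MPa
mudstone: 2540 kg/m³ × 9.8 m/s² × 6330 m = 1.576×10^8 Pa = 157.6 MPa
andesite: 2580 kg/m³ × 9.8 m/s² × 820 m = 2.073×10^7 Pa = 20.73 MPa
eclogite: 3320 kg/m³ × 9.8 m/s² × 17600 m = 5.726×10^8 Pa = 572.6 MPa
Total = 10.53 + 60.21 + 157.6 + 20.73 + 572.6 = 821.67 MPa

820 MPa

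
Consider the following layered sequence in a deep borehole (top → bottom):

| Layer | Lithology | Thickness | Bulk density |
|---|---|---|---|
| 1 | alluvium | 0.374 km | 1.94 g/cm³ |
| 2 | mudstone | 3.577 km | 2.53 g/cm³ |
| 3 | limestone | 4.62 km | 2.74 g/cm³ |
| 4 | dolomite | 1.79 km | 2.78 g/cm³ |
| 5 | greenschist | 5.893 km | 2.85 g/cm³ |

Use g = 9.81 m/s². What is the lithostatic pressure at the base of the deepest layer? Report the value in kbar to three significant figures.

4.34 kbar

alluvium: 1940 kg/m³ × 9.81 m/s² × 374 m = 7.118×10^6 Pa = 0.07118 kbar
mudstone: 2530 kg/m³ × 9.81 m/s² × 3577 m = 8.878×10^7 Pa = 0.8878 kbar
limestone: 2740 kg/m³ × 9.81 m/s² × 4620 m = 1.242×10^8 Pa = 1.242 kbar
dolomite: 2780 kg/m³ × 9.81 m/s² × 1790 m = 4.882×10^7 Pa = 0.4882 kbar
greenschist: 2850 kg/m³ × 9.81 m/s² × 5893 m = 1.648×10^8 Pa = 1.648 kbar
Total = 0.07118 + 0.8878 + 1.242 + 0.4882 + 1.648 = 4.3366 kbar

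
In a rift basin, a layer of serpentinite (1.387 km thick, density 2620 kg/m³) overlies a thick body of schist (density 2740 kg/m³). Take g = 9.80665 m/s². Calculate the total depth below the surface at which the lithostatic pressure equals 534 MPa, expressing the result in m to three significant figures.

Pressure at base of upper layers: 2620×9.80665×1387 = 3.564×10^7 Pa = 35.64 MPa
Remaining pressure to be supplied by schist: 5.340×10^8 − 3.564×10^7 = 4.984×10^8 Pa
Additional depth in schist = 4.984×10^8 Pa / (2740 kg/m³ × 9.80665 m/s²) = 18547 m
Total depth = 1387 m + 18547 m = 19934 m

19900 m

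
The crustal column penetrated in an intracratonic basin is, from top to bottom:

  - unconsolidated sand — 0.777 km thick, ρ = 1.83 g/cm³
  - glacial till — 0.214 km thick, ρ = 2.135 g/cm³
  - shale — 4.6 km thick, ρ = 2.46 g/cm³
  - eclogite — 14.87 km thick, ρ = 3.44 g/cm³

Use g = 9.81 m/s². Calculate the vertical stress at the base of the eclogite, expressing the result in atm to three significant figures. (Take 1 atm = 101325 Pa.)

6230 atm

unconsolidated sand: 1830 kg/m³ × 9.81 m/s² × 777 m = 1.395×10^7 Pa = 137.7 atm
glacial till: 2135 kg/m³ × 9.81 m/s² × 214 m = 4.482×10^6 Pa = 44.23 atm
shale: 2460 kg/m³ × 9.81 m/s² × 4600 m = 1.110×10^8 Pa = 1096 atm
eclogite: 3440 kg/m³ × 9.81 m/s² × 14870 m = 5.018×10^8 Pa = 4952 atm
Total = 137.7 + 44.23 + 1096 + 4952 = 6230.0 atm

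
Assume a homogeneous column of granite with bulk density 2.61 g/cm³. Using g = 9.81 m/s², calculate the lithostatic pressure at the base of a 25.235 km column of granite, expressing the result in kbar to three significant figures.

granite: 2610 kg/m³ × 9.81 m/s² × 25235 m = 6.461×10^8 Pa = 6.461 kbar

6.46 kbar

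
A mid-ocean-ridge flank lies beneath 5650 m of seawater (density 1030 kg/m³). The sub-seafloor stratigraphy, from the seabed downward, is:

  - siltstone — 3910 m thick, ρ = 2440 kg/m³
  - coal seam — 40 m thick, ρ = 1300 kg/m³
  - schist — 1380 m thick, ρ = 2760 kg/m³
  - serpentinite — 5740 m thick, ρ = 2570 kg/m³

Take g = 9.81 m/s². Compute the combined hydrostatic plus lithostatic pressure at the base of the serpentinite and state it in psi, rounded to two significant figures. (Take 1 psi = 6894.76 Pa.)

seawater: 1030 kg/m³ × 9.81 m/s² × 5650 m = 5.709×10^7 Pa = 8280 psi
siltstone: 2440 kg/m³ × 9.81 m/s² × 3910 m = 9.359×10^7 Pa = 13574 psi
coal seam: 1300 kg/m³ × 9.81 m/s² × 40 m = 5.101×10^5 Pa = 73.99 psi
schist: 2760 kg/m³ × 9.81 m/s² × 1380 m = 3.736×10^7 Pa = 5419 psi
serpentinite: 2570 kg/m³ × 9.81 m/s² × 5740 m = 1.447×10^8 Pa = 20989 psi
Total = 8280 + 13574 + 73.99 + 5419 + 20989 = 48337 psi

48000 psi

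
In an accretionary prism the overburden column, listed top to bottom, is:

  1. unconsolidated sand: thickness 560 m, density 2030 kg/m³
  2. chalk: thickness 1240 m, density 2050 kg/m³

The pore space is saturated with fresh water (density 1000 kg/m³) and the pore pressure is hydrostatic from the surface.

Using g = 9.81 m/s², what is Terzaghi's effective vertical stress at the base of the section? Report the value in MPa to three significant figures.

18.4 MPa

Overburden (lithostatic) stress σ_v:
unconsolidated sand: 2030 kg/m³ × 9.81 m/s² × 560 m = 1.115×10^7 Pa = 11.15 MPa
chalk: 2050 kg/m³ × 9.81 m/s² × 1240 m = 2.494×10^7 Pa = 24.94 MPa
Total = 11.15 + 24.94 = 36.089 MPa
Pore pressure P_p = 1000 kg/m³ × 9.81 m/s² × 1800 m = 1.766×10^7 Pa = 17.66 MPa
Effective stress σ' = σ_v − P_p = 36.09 − 17.66 = 18.431 MPa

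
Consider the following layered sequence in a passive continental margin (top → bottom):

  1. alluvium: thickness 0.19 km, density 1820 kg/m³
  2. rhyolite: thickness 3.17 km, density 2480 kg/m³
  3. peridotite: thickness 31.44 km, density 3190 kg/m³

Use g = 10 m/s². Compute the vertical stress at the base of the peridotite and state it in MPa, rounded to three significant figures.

alluvium: 1820 kg/m³ × 10 m/s² × 190 m = 3.458×10^6 Pa = 3.458 MPa
rhyolite: 2480 kg/m³ × 10 m/s² × 3170 m = 7.862×10^7 Pa = 78.62 MPa
peridotite: 3190 kg/m³ × 10 m/s² × 31440 m = 1.003×10^9 Pa = 1003 MPa
Total = 3.458 + 78.62 + 1003 = 1085.0 MPa

1090 MPa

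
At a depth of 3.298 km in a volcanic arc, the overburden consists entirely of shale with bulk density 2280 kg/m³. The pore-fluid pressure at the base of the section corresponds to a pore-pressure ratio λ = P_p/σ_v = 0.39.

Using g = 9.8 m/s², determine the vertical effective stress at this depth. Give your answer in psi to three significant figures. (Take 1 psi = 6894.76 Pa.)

Overburden (lithostatic) stress σ_v:
shale: 2280 kg/m³ × 9.8 m/s² × 3298 m = 7.369×10^7 Pa = 73.69 MPa
Pore pressure P_p = λ·σ_v = 0.39 × 73.69 MPa = 28.74 MPa
Effective stress σ' = σ_v − P_p = 73.69 − 28.74 = 44.951 MPa = 6519.6 psi

6520 psi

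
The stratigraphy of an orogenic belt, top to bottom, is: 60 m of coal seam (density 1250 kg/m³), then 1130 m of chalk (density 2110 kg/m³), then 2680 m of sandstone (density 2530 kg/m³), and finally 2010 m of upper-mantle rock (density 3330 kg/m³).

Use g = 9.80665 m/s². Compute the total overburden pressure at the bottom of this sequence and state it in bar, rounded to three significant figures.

1560 bar

coal seam: 1250 kg/m³ × 9.80665 m/s² × 60 m = 7.355×10^5 Pa = 7.355 bar
chalk: 2110 kg/m³ × 9.80665 m/s² × 1130 m = 2.338×10^7 Pa = 233.8 bar
sandstone: 2530 kg/m³ × 9.80665 m/s² × 2680 m = 6.649×10^7 Pa = 664.9 bar
upper-mantle rock: 3330 kg/m³ × 9.80665 m/s² × 2010 m = 6.564×10^7 Pa = 656.4 bar
Total = 7.355 + 233.8 + 664.9 + 656.4 = 1562.5 bar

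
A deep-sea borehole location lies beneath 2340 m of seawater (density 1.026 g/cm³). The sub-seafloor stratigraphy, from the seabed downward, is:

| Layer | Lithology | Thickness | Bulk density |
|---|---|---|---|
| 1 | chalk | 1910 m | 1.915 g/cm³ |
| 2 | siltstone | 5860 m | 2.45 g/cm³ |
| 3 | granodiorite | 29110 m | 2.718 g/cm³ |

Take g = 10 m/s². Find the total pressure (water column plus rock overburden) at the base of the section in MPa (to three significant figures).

995 MPa

seawater: 1026 kg/m³ × 10 m/s² × 2340 m = 2.401×10^7 Pa = 24.01 MPa
chalk: 1915 kg/m³ × 10 m/s² × 1910 m = 3.658×10^7 Pa = 36.58 MPa
siltstone: 2450 kg/m³ × 10 m/s² × 5860 m = 1.436×10^8 Pa = 143.6 MPa
granodiorite: 2718 kg/m³ × 10 m/s² × 29110 m = 7.912×10^8 Pa = 791.2 MPa
Total = 24.01 + 36.58 + 143.6 + 791.2 = 995.36 MPa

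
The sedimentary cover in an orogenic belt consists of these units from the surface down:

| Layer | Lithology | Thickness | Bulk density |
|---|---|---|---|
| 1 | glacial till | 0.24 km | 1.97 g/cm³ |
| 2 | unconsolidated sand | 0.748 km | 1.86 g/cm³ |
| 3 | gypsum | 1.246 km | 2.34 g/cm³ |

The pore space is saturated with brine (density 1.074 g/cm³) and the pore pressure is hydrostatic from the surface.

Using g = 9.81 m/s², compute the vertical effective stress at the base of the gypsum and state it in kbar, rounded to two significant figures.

0.23 kbar

Overburden (lithostatic) stress σ_v:
glacial till: 1970 kg/m³ × 9.81 m/s² × 240 m = 4.638×10^6 Pa = 4.638 MPa
unconsolidated sand: 1860 kg/m³ × 9.81 m/s² × 748 m = 1.365×10^7 Pa = 13.65 MPa
gypsum: 2340 kg/m³ × 9.81 m/s² × 1246 m = 2.860×10^7 Pa = 28.60 MPa
Total = 4.638 + 13.65 + 28.60 = 46.889 MPa
Pore pressure P_p = 1074 kg/m³ × 9.81 m/s² × 2234 m = 2.354×10^7 Pa = 23.54 MPa
Effective stress σ' = σ_v − P_p = 46.89 − 23.54 = 23.352 MPa = 0.23352 kbar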